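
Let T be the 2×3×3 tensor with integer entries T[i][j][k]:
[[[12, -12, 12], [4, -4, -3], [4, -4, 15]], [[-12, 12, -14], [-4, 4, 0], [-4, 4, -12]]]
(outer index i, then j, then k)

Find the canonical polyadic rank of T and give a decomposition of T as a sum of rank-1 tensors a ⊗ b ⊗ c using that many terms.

rank(T) = 2

Lower bound: in the mode-3 unfolding of T (rows indexed by k, columns by (i,j)) the 2×2 minor on rows k ∈ {0, 2}, columns (i,j) ∈ {(0,0), (0,1)} is det [[12, 4], [12, -3]] = -84 ≠ 0, so that unfolding has rank ≥ 2 and hence rank(T) ≥ 2 (CP rank is at least every unfolding rank, though it can be larger).
Upper bound: with S_k = T[:,:,k], the two rank-1 terms a₁b₁ᵀ, a₂b₂ᵀ are the rank-1 members of the pencil x·S₀ + y·S₂.
The 2×2 minor of x·S₀ + y·S₂ on rows {0,1}, columns {0,1} is −28·xy − 42·y² = (-14)·(2·x + 3·y)(y), vanishing at (x:y) = (3:-2) and (1:0).
M₁ = 3·S₀ − 2·S₂ = [[12, 18, -18], [-8, -12, 12]] = 2·[3, -2][2, 3, -3]ᵀ and M₂ = S₀ = [[12, 4, 4], [-12, -4, -4]] = 4·[1, -1][3, 1, 1]ᵀ, so take a₁ = [3, -2], b₁ = [2, 3, -3], a₂ = [1, -1], b₂ = [3, 1, 1].
Each slice is an integer combination of E₁ = a₁b₁ᵀ and E₂ = a₂b₂ᵀ: S₀ = 4·E₂, S₁ = −4·E₂, S₂ = −E₁ + 6·E₂; reading off coefficients, c₁ = [0, 0, -1] and c₂ = [4, -4, 6].
Hence T = [3, -2] ⊗ [2, 3, -3] ⊗ [0, 0, -1] + [1, -1] ⊗ [3, 1, 1] ⊗ [4, -4, 6], so rank(T) ≤ 2.
These bounds meet, so rank(T) = 2.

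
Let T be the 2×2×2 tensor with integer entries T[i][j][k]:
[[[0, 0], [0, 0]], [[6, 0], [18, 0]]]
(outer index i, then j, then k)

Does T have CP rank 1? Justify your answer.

Yes

If T = a ⊗ b ⊗ c then every fibre of T is a multiple of the corresponding factor, so read the factors off the fibres through the nonzero entry T[1,0,0] = 6.
The mode-1 fibre T[:,0,0] = [0, 6] gives a = (0, 1) (primitive direction); the mode-2 fibre T[1,:,0] = [6, 18] gives b = (1, 3); then c[k] = T[1,0,k] / (a[1]·b[0]) = [6, 0] / 1 = (6, 0).
Expanding (0, 1) ⊗ (1, 3) ⊗ (6, 0) reproduces all 8 entries of T, so T = (0, 1) ⊗ (1, 3) ⊗ (6, 0) and rank(T) ≤ 1.
Equivalently every frontal slice T[:,:,k] is c[k] times the rank-1 matrix (0, 1) ⊗ (1, 3). So T has rank 1 (it is nonzero).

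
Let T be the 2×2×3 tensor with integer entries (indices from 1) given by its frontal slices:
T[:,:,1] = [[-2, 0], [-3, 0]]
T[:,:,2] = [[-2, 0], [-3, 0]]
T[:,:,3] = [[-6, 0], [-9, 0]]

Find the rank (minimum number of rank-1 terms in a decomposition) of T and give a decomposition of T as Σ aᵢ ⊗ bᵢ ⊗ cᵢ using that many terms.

rank(T) = 1

Lower bound: T ≠ 0 (e.g. T[1,1,1] = -2), so rank(T) ≥ 1.
Upper bound: if T = a ⊗ b ⊗ c then every fibre of T is a multiple of the corresponding factor, so read the factors off the fibres through the nonzero entry T[1,1,1] = -2.
The mode-1 fibre T[:,1,1] = [-2, -3] gives a = [2, 3] (primitive direction); the mode-2 fibre T[1,:,1] = [-2, 0] gives b = [1, 0]; then c[k] = T[1,1,k] / (a[1]·b[1]) = [-2, -2, -6] / 2 = [-1, -1, -3].
Expanding [2, 3] ⊗ [1, 0] ⊗ [-1, -1, -3] reproduces all 12 entries of T, so T = [2, 3] ⊗ [1, 0] ⊗ [-1, -1, -3] and rank(T) ≤ 1.
These bounds meet, so rank(T) = 1.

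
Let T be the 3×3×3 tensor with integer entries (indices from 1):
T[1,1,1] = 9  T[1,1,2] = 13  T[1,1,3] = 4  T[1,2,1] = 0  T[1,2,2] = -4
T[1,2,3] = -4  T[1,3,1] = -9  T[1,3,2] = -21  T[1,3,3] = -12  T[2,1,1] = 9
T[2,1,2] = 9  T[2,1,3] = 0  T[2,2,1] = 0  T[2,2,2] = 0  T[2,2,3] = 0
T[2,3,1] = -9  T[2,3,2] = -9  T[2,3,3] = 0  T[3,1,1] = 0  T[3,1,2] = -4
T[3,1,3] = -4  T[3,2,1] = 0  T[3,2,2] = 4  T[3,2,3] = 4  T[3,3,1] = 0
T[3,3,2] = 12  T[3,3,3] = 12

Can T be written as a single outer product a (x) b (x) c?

No

The mode-3 unfolding of T (rows indexed by k, columns by (i,j) = (1,1), (1,2), (1,3), (2,1), (2,2), (2,3), (3,1), (3,2), (3,3)) is [[9, 0, -9, 9, 0, -9, 0, 0, 0], [13, -4, -21, 9, 0, -9, -4, 4, 12], [4, -4, -12, 0, 0, 0, -4, 4, 12]].
There the 2×2 minor on rows k ∈ {1, 2}, columns (i,j) ∈ {(1,1), (1,2)} is det [[9, 0], [13, -4]] = -36 ≠ 0, so this unfolding has rank ≥ 2; CP rank is at least every unfolding rank, so rank(T) ≥ 2.
In particular rank(T) ≥ 2 > 1, so T is not rank-1.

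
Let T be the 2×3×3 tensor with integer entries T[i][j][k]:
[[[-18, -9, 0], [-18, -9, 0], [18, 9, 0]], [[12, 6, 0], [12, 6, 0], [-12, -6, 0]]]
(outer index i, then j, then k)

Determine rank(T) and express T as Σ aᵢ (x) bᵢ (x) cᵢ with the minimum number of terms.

Lower bound: T ≠ 0 (e.g. T[0,0,0] = -18), so rank(T) ≥ 1.
Upper bound: if T = a (x) b (x) c then every fibre of T is a multiple of the corresponding factor, so read the factors off the fibres through the nonzero entry T[0,0,0] = -18.
The mode-1 fibre T[:,0,0] = [-18, 12] gives a = [3, -2] (primitive direction); the mode-2 fibre T[0,:,0] = [-18, -18, 18] gives b = [1, 1, -1]; then c[k] = T[0,0,k] / (a[0]·b[0]) = [-18, -9, 0] / 3 = [-6, -3, 0].
Expanding [3, -2] (x) [1, 1, -1] (x) [-6, -3, 0] reproduces all 18 entries of T, so T = [3, -2] (x) [1, 1, -1] (x) [-6, -3, 0] and rank(T) ≤ 1.
These bounds meet, so rank(T) = 1.
Check entry T[0,1,0] = -18: (3)·(1)·(-6) = -18.

rank(T) = 1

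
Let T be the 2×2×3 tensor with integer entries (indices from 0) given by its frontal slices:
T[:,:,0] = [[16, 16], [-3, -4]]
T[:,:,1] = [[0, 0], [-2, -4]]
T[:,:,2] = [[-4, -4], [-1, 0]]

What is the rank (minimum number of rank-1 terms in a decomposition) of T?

Lower bound: the mode-3 unfolding of T (rows indexed by k, columns by (i,j) = (0,0), (0,1), (1,0), (1,1)) is [[16, 16, -3, -4], [0, 0, -2, -4], [-4, -4, -1, 0]].
There the 3×3 minor on rows k ∈ {0, 1, 2}, columns (i,j) ∈ {(0,0), (1,0), (1,1)} is det [[16, -3, -4], [0, -2, -4], [-4, -1, 0]] = -80 ≠ 0, so this unfolding has rank ≥ 3; CP rank is at least every unfolding rank, so rank(T) ≥ 3. (Unfolding ranks only ever bound the CP rank from below — rank(T) can be strictly larger than all of them — so the matching upper bound has to come from an explicit 3-term decomposition.)
Upper bound: T is a sum of 3 rank-1 terms, T = [0, 1] ∘ [1, 0] ∘ [1, 2, -1] + [1, 0] ∘ [1, 1] ∘ [8, -8, -4] + [2, -1] ∘ [1, 1] ∘ [4, 4, 0] (one valid choice — decompositions are not unique — normalised so each a, b is primitive with positive first nonzero entry; check it by expanding all entries), so rank(T) ≤ 3.
These bounds meet, so rank(T) = 3.

3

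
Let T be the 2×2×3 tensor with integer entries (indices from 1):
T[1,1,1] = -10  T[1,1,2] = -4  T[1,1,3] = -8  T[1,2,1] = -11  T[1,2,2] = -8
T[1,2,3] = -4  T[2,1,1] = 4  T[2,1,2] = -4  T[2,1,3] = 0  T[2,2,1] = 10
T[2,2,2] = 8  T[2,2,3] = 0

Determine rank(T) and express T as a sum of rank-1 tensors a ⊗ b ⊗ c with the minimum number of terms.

rank(T) = 3

Lower bound: the mode-3 unfolding of T (rows indexed by k, columns by (i,j) = (1,1), (1,2), (2,1), (2,2)) is [[-10, -11, 4, 10], [-4, -8, -4, 8], [-8, -4, 0, 0]].
There the 3×3 minor on rows k ∈ {1, 2, 3}, columns (i,j) ∈ {(1,1), (1,2), (2,1)} is det [[-10, -11, 4], [-4, -8, -4], [-8, -4, 0]] = -384 ≠ 0, so this unfolding has rank ≥ 3; CP rank is at least every unfolding rank, so rank(T) ≥ 3. (This is only a lower bound: in general the CP rank may exceed every unfolding rank, so we still need to exhibit 3 rank-1 terms summing to T.)
Upper bound: T is a sum of 3 rank-1 terms, T = [1, -2] ⊗ [2, -1] ⊗ [1, 2, 0] + [1, -1] ⊗ [1, 1] ⊗ [-8, -4, 0] + [1, 0] ⊗ [2, 1] ⊗ [-2, -2, -4] (written with every a and b primitive with positive leading entry and the scale carried by c; CP decompositions are not unique, and this one is verified by expanding entrywise), so rank(T) ≤ 3.
These bounds meet, so rank(T) = 3.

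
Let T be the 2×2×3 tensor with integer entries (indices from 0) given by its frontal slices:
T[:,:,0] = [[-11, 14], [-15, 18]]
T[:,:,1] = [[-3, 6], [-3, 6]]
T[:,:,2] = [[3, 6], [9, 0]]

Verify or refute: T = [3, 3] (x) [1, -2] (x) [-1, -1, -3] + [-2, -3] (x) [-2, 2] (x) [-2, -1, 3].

Reconstruct entry (0,0,1) from the claimed factors: Σₗ aₗ[0]bₗ[0]cₗ[1] = (3)·(1)·(-1) + (-2)·(-2)·(-1) = -7, but T[0,0,1] = -3. The claim is false.

No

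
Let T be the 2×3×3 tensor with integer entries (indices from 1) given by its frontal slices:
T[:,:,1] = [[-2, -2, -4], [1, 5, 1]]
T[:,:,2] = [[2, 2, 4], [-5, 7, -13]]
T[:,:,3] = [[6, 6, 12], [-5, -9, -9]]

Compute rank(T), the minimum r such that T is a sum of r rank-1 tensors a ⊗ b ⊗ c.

2

Lower bound: the mode-3 unfolding of T (rows indexed by k, columns by (i,j) = (1,1), (1,2), (1,3), (2,1), (2,2), (2,3)) is [[-2, -2, -4, 1, 5, 1], [2, 2, 4, -5, 7, -13], [6, 6, 12, -5, -9, -9]].
There the 2×2 minor on rows k ∈ {1, 2}, columns (i,j) ∈ {(1,1), (2,1)} is det [[-2, 1], [2, -5]] = 8 ≠ 0, so this unfolding has rank ≥ 2; CP rank is at least every unfolding rank, so rank(T) ≥ 2. (Flattening ranks never certify an upper bound on CP rank; for that we must actually write T with 2 rank-1 terms.)
Upper bound — finding two terms. Write S_k = T[:,:,k] for the frontal slices: S₁ = [[-2, -2, -4], [1, 5, 1]], S₂ = [[2, 2, 4], [-5, 7, -13]], S₃ = [[6, 6, 12], [-5, -9, -9]].
If T = a₁ ⊗ b₁ ⊗ c₁ + a₂ ⊗ b₂ ⊗ c₂ then each S_k = c₁[k]·a₁b₁ᵀ + c₂[k]·a₂b₂ᵀ. S₁ and S₂ are linearly independent, so a₁b₁ᵀ and a₂b₂ᵀ must span the same plane of matrices: they are the rank-1 matrices of the form x·S₁ + y·S₂.
The 2×2 minor of x·S₁ + y·S₂ on rows {1,2}, columns {1,2} is −8·x² − 16·xy + 24·y² = (-8)·(x + 3·y)(x − y), vanishing at (x:y) = (3:-1) and (1:1).
M₁ = 3·S₁ − S₂ = [[-8, -8, -16], [8, 8, 16]] = (-8)·(1, -1)(1, 1, 2)ᵀ and M₂ = S₁ + S₂ = [[0, 0, 0], [-4, 12, -12]] = (-4)·(0, 1)(1, -3, 3)ᵀ, so take a₁ = (1, -1), b₁ = (1, 1, 2), a₂ = (0, 1), b₂ = (1, -3, 3).
Each slice is an integer combination of E₁ = a₁b₁ᵀ and E₂ = a₂b₂ᵀ: S₁ = −2·E₁ − E₂, S₂ = 2·E₁ − 3·E₂, S₃ = 6·E₁ + E₂; reading off coefficients, c₁ = (-2, 2, 6) and c₂ = (-1, -3, 1).
Hence T = (1, -1) ⊗ (1, 1, 2) ⊗ (-2, 2, 6) + (0, 1) ⊗ (1, -3, 3) ⊗ (-1, -3, 1), so rank(T) ≤ 2.
These bounds meet, so rank(T) = 2.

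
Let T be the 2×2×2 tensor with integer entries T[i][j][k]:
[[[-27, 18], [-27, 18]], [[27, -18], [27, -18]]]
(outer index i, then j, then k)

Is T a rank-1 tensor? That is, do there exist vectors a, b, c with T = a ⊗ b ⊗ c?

Yes

If T = a ⊗ b ⊗ c then every fibre of T is a multiple of the corresponding factor, so read the factors off the fibres through the nonzero entry T[0,0,0] = -27.
The mode-1 fibre T[:,0,0] = [-27, 27] gives a = [1, -1] (primitive direction); the mode-2 fibre T[0,:,0] = [-27, -27] gives b = [1, 1]; then c[k] = T[0,0,k] / (a[0]·b[0]) = [-27, 18] / 1 = [-27, 18].
Expanding [1, -1] ⊗ [1, 1] ⊗ [-27, 18] reproduces all 8 entries of T, so T = [1, -1] ⊗ [1, 1] ⊗ [-27, 18] and rank(T) ≤ 1.
Equivalently every frontal slice T[:,:,k] is c[k] times the rank-1 matrix [1, -1] ⊗ [1, 1]. So T has rank 1 (it is nonzero).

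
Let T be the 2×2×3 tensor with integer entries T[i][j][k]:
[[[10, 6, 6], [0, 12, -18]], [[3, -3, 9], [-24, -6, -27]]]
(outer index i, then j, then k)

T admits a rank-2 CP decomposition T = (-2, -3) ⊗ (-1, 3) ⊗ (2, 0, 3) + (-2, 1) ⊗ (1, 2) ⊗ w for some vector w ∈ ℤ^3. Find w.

Subtract the known terms from T to get the rank-1 residual R = (-2, 1) ⊗ (1, 2) ⊗ w, so R[i,j,k] = a[i]·b[j]·w[k]. Pick indices with nonzero a[0]·b[0] = (-2)·(1) = -2. Only the fibre through (0,0,·) is needed: R[0,0,:] = T[0,0,:] − Σₗ aₗ[0]bₗ[0]cₗ = [10, 6, 6] − (-2)·(-1)·(2, 0, 3) = [6, 6, 0]. Then w[k] = R[0,0,k] / -2 for each k, giving w = [6, 6, 0] / -2 = (-3, -3, 0).

w = (-3, -3, 0)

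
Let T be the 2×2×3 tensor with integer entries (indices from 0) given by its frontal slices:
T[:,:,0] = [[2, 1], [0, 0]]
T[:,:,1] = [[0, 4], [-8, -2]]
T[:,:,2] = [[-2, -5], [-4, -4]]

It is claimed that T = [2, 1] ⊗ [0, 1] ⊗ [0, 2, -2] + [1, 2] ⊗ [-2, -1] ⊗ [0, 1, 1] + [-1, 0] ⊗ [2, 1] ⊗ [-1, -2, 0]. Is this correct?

Reconstruct entry (0,0,1) from the claimed factors: Σₗ aₗ[0]bₗ[0]cₗ[1] = (2)·(0)·(2) + (1)·(-2)·(1) + (-1)·(2)·(-2) = 2, but T[0,0,1] = 0. The claim is false.

No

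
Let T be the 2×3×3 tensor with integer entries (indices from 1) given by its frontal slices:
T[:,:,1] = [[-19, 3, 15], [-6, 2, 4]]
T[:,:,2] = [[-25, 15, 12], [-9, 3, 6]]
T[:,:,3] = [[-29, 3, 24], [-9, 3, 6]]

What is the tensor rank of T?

Lower bound: the mode-1 unfolding of T (rows indexed by i, columns by (j,k) = (1,1), (1,2), (1,3), (2,1), (2,2), (2,3), (3,1), (3,2), (3,3)) is [[-19, -25, -29, 3, 15, 3, 15, 12, 24], [-6, -9, -9, 2, 3, 3, 4, 6, 6]].
There the 2×2 minor on rows i ∈ {1, 2}, columns (j,k) ∈ {(1,1), (1,2)} is det [[-19, -25], [-6, -9]] = 21 ≠ 0, so this unfolding has rank ≥ 2; CP rank is at least every unfolding rank, so rank(T) ≥ 2. (Unfolding ranks only ever bound the CP rank from below — rank(T) can be strictly larger than all of them — so the matching upper bound has to come from an explicit 2-term decomposition.)
Upper bound — finding two terms. Write S_k = T[:,:,k] for the frontal slices: S₁ = [[-19, 3, 15], [-6, 2, 4]], S₂ = [[-25, 15, 12], [-9, 3, 6]], S₃ = [[-29, 3, 24], [-9, 3, 6]].
If T = a₁ ⊗ b₁ ⊗ c₁ + a₂ ⊗ b₂ ⊗ c₂ then each S_k = c₁[k]·a₁b₁ᵀ + c₂[k]·a₂b₂ᵀ. S₁ and S₂ are linearly independent, so a₁b₁ᵀ and a₂b₂ᵀ must span the same plane of matrices: they are the rank-1 matrices of the form x·S₁ + y·S₂.
The 2×2 minor of x·S₁ + y·S₂ on rows {1,2}, columns {1,2} is −20·x² + 10·xy + 60·y² = (-10)·(2·x + 3·y)(x − 2·y), vanishing at (x:y) = (3:-2) and (2:1).
M₁ = 3·S₁ − 2·S₂ = [[-7, -21, 21], [0, 0, 0]] = (-7)·[1, 0][1, 3, -3]ᵀ and M₂ = 2·S₁ + S₂ = [[-63, 21, 42], [-21, 7, 14]] = (-7)·[3, 1][3, -1, -2]ᵀ, so take a₁ = [1, 0], b₁ = [1, 3, -3], a₂ = [3, 1], b₂ = [3, -1, -2].
Each slice is an integer combination of E₁ = a₁b₁ᵀ and E₂ = a₂b₂ᵀ: S₁ = −E₁ − 2·E₂, S₂ = 2·E₁ − 3·E₂, S₃ = −2·E₁ − 3·E₂; reading off coefficients, c₁ = [-1, 2, -2] and c₂ = [-2, -3, -3].
Hence T = [1, 0] ⊗ [1, 3, -3] ⊗ [-1, 2, -2] + [3, 1] ⊗ [3, -1, -2] ⊗ [-2, -3, -3], so rank(T) ≤ 2.
These bounds meet, so rank(T) = 2.

2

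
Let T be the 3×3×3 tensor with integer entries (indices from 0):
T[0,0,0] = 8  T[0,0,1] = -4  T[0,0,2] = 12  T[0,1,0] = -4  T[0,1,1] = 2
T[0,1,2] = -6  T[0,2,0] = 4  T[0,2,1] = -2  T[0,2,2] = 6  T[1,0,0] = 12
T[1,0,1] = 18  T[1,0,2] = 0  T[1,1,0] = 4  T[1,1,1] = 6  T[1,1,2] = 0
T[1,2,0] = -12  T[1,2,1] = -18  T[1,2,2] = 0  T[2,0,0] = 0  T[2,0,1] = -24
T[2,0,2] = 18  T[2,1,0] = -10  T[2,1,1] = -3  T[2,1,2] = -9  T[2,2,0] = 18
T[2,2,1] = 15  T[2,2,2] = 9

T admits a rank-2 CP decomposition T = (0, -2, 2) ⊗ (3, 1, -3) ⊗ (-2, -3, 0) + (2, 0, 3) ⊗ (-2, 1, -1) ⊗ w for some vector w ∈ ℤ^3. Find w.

w = (-2, 1, -3)

Subtract the known terms from T to get the rank-1 residual R = (2, 0, 3) ⊗ (-2, 1, -1) ⊗ w, so R[i,j,k] = a[i]·b[j]·w[k]. Pick indices with nonzero a[0]·b[0] = (2)·(-2) = -4. Only the fibre through (0,0,·) is needed: R[0,0,:] = T[0,0,:] − Σₗ aₗ[0]bₗ[0]cₗ = [8, -4, 12] − (0)·(3)·(-2, -3, 0) = [8, -4, 12]. Then w[k] = R[0,0,k] / -4 for each k, giving w = [8, -4, 12] / -4 = (-2, 1, -3).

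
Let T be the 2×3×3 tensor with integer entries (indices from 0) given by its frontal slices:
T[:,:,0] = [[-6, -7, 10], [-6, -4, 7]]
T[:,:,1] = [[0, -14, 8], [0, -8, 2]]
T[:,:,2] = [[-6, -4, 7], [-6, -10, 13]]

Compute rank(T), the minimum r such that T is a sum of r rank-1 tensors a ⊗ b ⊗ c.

3

Lower bound: the mode-2 unfolding of T (rows indexed by j, columns by (i,k) = (0,0), (0,1), (0,2), (1,0), (1,1), (1,2)) is [[-6, 0, -6, -6, 0, -6], [-7, -14, -4, -4, -8, -10], [10, 8, 7, 7, 2, 13]].
There the 3×3 minor on rows j ∈ {0, 1, 2}, columns (i,k) ∈ {(0,0), (0,1), (0,2)} is det [[-6, 0, -6], [-7, -14, -4], [10, 8, 7]] = -108 ≠ 0, so this unfolding has rank ≥ 3; CP rank is at least every unfolding rank, so rank(T) ≥ 3. (Flattening ranks never certify an upper bound on CP rank; for that we must actually write T with 3 rank-1 terms.)
Upper bound: T is a sum of 3 rank-1 terms, T = [1, -2] ⊗ [0, 1, -1] ⊗ [-1, -2, 2] + [1, 1] ⊗ [1, 2, -2] ⊗ [-4, -4, -4] + [1, 1] ⊗ [2, -2, -1] ⊗ [-1, 2, -1] (written with every a and b primitive with positive leading entry and the scale carried by c; CP decompositions are not unique, and this one is verified by expanding entrywise), so rank(T) ≤ 3.
These bounds meet, so rank(T) = 3.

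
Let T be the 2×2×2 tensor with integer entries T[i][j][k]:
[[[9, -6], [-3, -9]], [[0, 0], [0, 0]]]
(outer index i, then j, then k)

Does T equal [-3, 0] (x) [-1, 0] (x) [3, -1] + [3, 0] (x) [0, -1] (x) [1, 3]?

Reconstruct entry (0,0,1) from the claimed factors: Σₗ aₗ[0]bₗ[0]cₗ[1] = (-3)·(-1)·(-1) + (3)·(0)·(3) = -3, but T[0,0,1] = -6. The claim is false.

No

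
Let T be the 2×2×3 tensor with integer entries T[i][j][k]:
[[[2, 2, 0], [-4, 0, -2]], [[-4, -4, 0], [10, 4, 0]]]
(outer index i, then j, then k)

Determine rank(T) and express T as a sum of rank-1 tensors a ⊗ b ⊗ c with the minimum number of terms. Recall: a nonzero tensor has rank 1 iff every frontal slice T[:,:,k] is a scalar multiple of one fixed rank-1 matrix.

rank(T) = 3

Lower bound: the mode-3 unfolding of T (rows indexed by k, columns by (i,j) = (0,0), (0,1), (1,0), (1,1)) is [[2, -4, -4, 10], [2, 0, -4, 4], [0, -2, 0, 0]].
There the 3×3 minor on rows k ∈ {0, 1, 2}, columns (i,j) ∈ {(0,0), (0,1), (1,1)} is det [[2, -4, 10], [2, 0, 4], [0, -2, 0]] = -24 ≠ 0, so this unfolding has rank ≥ 3; CP rank is at least every unfolding rank, so rank(T) ≥ 3. (Flattening ranks never certify an upper bound on CP rank; for that we must actually write T with 3 rank-1 terms.)
Upper bound: T is a sum of 3 rank-1 terms, T = [1, -2] ⊗ [0, 1] ⊗ [-2, 0, 2] + [1, -2] ⊗ [1, -2] ⊗ [2, 2, 0] + [1, -1] ⊗ [0, 1] ⊗ [2, 4, -4] (written with every a and b primitive with positive leading entry and the scale carried by c; CP decompositions are not unique, and this one is verified by expanding entrywise), so rank(T) ≤ 3.
These bounds meet, so rank(T) = 3.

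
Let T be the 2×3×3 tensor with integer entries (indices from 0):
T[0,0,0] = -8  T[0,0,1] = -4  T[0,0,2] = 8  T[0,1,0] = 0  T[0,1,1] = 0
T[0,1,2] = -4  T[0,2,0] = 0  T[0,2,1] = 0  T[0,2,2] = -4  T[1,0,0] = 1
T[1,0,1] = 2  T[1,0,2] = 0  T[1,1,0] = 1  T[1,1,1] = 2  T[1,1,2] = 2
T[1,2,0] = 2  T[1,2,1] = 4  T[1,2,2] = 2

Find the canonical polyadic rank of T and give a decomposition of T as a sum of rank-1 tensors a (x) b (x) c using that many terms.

Lower bound: the mode-2 unfolding of T (rows indexed by j, columns by (i,k) = (0,0), (0,1), (0,2), (1,0), (1,1), (1,2)) is [[-8, -4, 8, 1, 2, 0], [0, 0, -4, 1, 2, 2], [0, 0, -4, 2, 4, 2]].
There the 3×3 minor on rows j ∈ {0, 1, 2}, columns (i,k) ∈ {(0,0), (0,2), (1,0)} is det [[-8, 8, 1], [0, -4, 1], [0, -4, 2]] = 32 ≠ 0, so this unfolding has rank ≥ 3; CP rank is at least every unfolding rank, so rank(T) ≥ 3. (This is only a lower bound: in general the CP rank may exceed every unfolding rank, so we still need to exhibit 3 rank-1 terms summing to T.)
Upper bound: T is a sum of 3 rank-1 terms, T = (0, 1) (x) (1, 1, 2) (x) (1, 2, 0) + (1, 0) (x) (1, 0, 0) (x) (-8, -4, 8) + (2, -1) (x) (0, 1, 1) (x) (0, 0, -2) (written with every a and b primitive with positive leading entry and the scale carried by c; CP decompositions are not unique, and this one is verified by expanding entrywise), so rank(T) ≤ 3.
These bounds meet, so rank(T) = 3.

rank(T) = 3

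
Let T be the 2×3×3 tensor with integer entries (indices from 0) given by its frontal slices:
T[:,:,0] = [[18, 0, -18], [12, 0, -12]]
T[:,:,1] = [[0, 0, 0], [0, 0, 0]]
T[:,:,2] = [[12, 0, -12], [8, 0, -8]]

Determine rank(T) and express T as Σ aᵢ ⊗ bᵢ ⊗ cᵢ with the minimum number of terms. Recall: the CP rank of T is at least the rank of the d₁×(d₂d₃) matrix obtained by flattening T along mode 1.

rank(T) = 1

Lower bound: T ≠ 0 (e.g. T[0,0,0] = 18), so rank(T) ≥ 1.
Upper bound: if T = a ⊗ b ⊗ c then every fibre of T is a multiple of the corresponding factor, so read the factors off the fibres through the nonzero entry T[0,0,0] = 18.
The mode-1 fibre T[:,0,0] = [18, 12] gives a = [3, 2] (primitive direction); the mode-2 fibre T[0,:,0] = [18, 0, -18] gives b = [1, 0, -1]; then c[k] = T[0,0,k] / (a[0]·b[0]) = [18, 0, 12] / 3 = [6, 0, 4].
Expanding [3, 2] ⊗ [1, 0, -1] ⊗ [6, 0, 4] reproduces all 18 entries of T, so T = [3, 2] ⊗ [1, 0, -1] ⊗ [6, 0, 4] and rank(T) ≤ 1.
These bounds meet, so rank(T) = 1.
Check entry T[0,1,2] = 0: (3)·(0)·(4) = 0.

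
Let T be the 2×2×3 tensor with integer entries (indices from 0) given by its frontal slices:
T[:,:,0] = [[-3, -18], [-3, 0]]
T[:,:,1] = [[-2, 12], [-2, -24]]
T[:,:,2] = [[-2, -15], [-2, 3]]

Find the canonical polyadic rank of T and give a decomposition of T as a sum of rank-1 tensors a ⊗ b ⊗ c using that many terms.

Lower bound: the mode-2 unfolding of T (rows indexed by j, columns by (i,k) = (0,0), (0,1), (0,2), (1,0), (1,1), (1,2)) is [[-3, -2, -2, -3, -2, -2], [-18, 12, -15, 0, -24, 3]].
There the 2×2 minor on rows j ∈ {0, 1}, columns (i,k) ∈ {(0,0), (0,1)} is det [[-3, -2], [-18, 12]] = -72 ≠ 0, so this unfolding has rank ≥ 2; CP rank is at least every unfolding rank, so rank(T) ≥ 2. (Flattening ranks never certify an upper bound on CP rank; for that we must actually write T with 2 rank-1 terms.)
Upper bound — finding two terms. Write S_k = T[:,:,k] for the frontal slices: S₀ = [[-3, -18], [-3, 0]], S₁ = [[-2, 12], [-2, -24]], S₂ = [[-2, -15], [-2, 3]].
If T = a₁ ⊗ b₁ ⊗ c₁ + a₂ ⊗ b₂ ⊗ c₂ then each S_k = c₁[k]·a₁b₁ᵀ + c₂[k]·a₂b₂ᵀ. S₀ and S₁ are linearly independent, so a₁b₁ᵀ and a₂b₂ᵀ must span the same plane of matrices: they are the rank-1 matrices of the form x·S₀ + y·S₁.
det(x·S₀ + y·S₁) is −54·x² + 72·xy + 72·y² = (-18)·(x − 2·y)(3·x + 2·y), vanishing at (x:y) = (2:1) and (2:-3).
M₁ = 2·S₀ + S₁ = [[-8, -24], [-8, -24]] = (-8)·(1, 1)(1, 3)ᵀ and M₂ = 2·S₀ − 3·S₁ = [[0, -72], [0, 72]] = (-72)·(1, -1)(0, 1)ᵀ, so take a₁ = (1, 1), b₁ = (1, 3), a₂ = (1, -1), b₂ = (0, 1).
Each slice is an integer combination of E₁ = a₁b₁ᵀ and E₂ = a₂b₂ᵀ: S₀ = −3·E₁ − 9·E₂, S₁ = −2·E₁ + 18·E₂, S₂ = −2·E₁ − 9·E₂; reading off coefficients, c₁ = (-3, -2, -2) and c₂ = (-9, 18, -9).
Hence T = (1, 1) ⊗ (1, 3) ⊗ (-3, -2, -2) + (1, -1) ⊗ (0, 1) ⊗ (-9, 18, -9), so rank(T) ≤ 2.
These bounds meet, so rank(T) = 2.

rank(T) = 2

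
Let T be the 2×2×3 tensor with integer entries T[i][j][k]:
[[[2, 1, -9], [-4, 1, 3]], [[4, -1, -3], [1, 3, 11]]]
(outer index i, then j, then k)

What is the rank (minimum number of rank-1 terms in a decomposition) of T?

Lower bound: in the mode-3 unfolding of T (rows indexed by k, columns by (i,j)) the 3×3 minor on rows k ∈ {0, 1, 2}, columns (i,j) ∈ {(0,0), (0,1), (1,1)} is det [[2, -4, 1], [1, 1, 3], [-9, 3, 11]] = 168 ≠ 0, so that unfolding has rank ≥ 3 and hence rank(T) ≥ 3 (CP rank is at least every unfolding rank, though it can be larger).
Upper bound: T is a sum of 3 rank-1 terms, T = [0, 1] ⊗ [0, 1] ⊗ [0, 4, 8] + [1, -1] ⊗ [1, 1] ⊗ [-2, 1, -1] + [2, 1] ⊗ [2, -1] ⊗ [1, 0, -2] (one valid choice — decompositions are not unique — normalised so each a, b is primitive with positive first nonzero entry; check it by expanding all entries), so rank(T) ≤ 3.
These bounds meet, so rank(T) = 3.

3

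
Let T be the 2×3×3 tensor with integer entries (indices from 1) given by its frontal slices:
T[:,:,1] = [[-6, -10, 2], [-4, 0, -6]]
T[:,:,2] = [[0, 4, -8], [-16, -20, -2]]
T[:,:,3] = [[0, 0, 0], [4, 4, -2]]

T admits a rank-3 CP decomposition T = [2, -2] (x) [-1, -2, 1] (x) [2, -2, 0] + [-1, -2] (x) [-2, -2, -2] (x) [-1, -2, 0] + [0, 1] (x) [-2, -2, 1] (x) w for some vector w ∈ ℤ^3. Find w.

Subtract the known terms from T to get the rank-1 residual R = [0, 1] (x) [-2, -2, 1] (x) w, so R[i,j,k] = a[i]·b[j]·w[k]. Pick indices with nonzero a[2]·b[1] = (1)·(-2) = -2. Only the fibre through (2,1,·) is needed: R[2,1,:] = T[2,1,:] − Σₗ aₗ[2]bₗ[1]cₗ = [-4, -16, 4] − (-2)·(-1)·[2, -2, 0] − (-2)·(-2)·[-1, -2, 0] = [-4, -4, 4]. Then w[k] = R[2,1,k] / -2 for each k, giving w = [-4, -4, 4] / -2 = [2, 2, -2].

w = [2, 2, -2]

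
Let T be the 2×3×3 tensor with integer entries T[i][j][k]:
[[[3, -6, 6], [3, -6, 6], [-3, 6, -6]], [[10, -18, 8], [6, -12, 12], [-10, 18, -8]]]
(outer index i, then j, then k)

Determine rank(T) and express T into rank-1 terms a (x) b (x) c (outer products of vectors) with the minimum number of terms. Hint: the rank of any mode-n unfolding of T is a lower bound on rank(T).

rank(T) = 2

Lower bound: the mode-2 unfolding of T (rows indexed by j, columns by (i,k) = (0,0), (0,1), (0,2), (1,0), (1,1), (1,2)) is [[3, -6, 6, 10, -18, 8], [3, -6, 6, 6, -12, 12], [-3, 6, -6, -10, 18, -8]].
There the 2×2 minor on rows j ∈ {0, 1}, columns (i,k) ∈ {(0,0), (1,0)} is det [[3, 10], [3, 6]] = -12 ≠ 0, so this unfolding has rank ≥ 2; CP rank is at least every unfolding rank, so rank(T) ≥ 2. (Flattening ranks never certify an upper bound on CP rank; for that we must actually write T with 2 rank-1 terms.)
Upper bound — finding two terms. Write S_k = T[:,:,k] for the frontal slices: S₀ = [[3, 3, -3], [10, 6, -10]], S₁ = [[-6, -6, 6], [-18, -12, 18]], S₂ = [[6, 6, -6], [8, 12, -8]].
If T = a₁ (x) b₁ (x) c₁ + a₂ (x) b₂ (x) c₂ then each S_k = c₁[k]·a₁b₁ᵀ + c₂[k]·a₂b₂ᵀ. S₀ and S₁ are linearly independent, so a₁b₁ᵀ and a₂b₂ᵀ must span the same plane of matrices: they are the rank-1 matrices of the form x·S₀ + y·S₁.
The 2×2 minor of x·S₀ + y·S₁ on rows {0,1}, columns {0,1} is −12·x² + 42·xy − 36·y² = (-6)·(2·x − 3·y)(x − 2·y), vanishing at (x:y) = (3:2) and (2:1).
M₁ = 3·S₀ + 2·S₁ = [[-3, -3, 3], [-6, -6, 6]] = (-3)·(1, 2)(1, 1, -1)ᵀ and M₂ = 2·S₀ + S₁ = [[0, 0, 0], [2, 0, -2]] = 2·(0, 1)(1, 0, -1)ᵀ, so take a₁ = (1, 2), b₁ = (1, 1, -1), a₂ = (0, 1), b₂ = (1, 0, -1).
Each slice is an integer combination of E₁ = a₁b₁ᵀ and E₂ = a₂b₂ᵀ: S₀ = 3·E₁ + 4·E₂, S₁ = −6·E₁ − 6·E₂, S₂ = 6·E₁ − 4·E₂; reading off coefficients, c₁ = (3, -6, 6) and c₂ = (4, -6, -4).
Hence T = (1, 2) (x) (1, 1, -1) (x) (3, -6, 6) + (0, 1) (x) (1, 0, -1) (x) (4, -6, -4), so rank(T) ≤ 2.
These bounds meet, so rank(T) = 2.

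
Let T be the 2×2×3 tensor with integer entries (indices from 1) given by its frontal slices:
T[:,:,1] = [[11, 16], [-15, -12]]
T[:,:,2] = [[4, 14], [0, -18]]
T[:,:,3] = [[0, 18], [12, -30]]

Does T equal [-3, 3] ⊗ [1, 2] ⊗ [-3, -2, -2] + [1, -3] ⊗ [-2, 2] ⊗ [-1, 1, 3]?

Yes

Reconstruct entrywise from the claimed factors. For example, T[2,1,2] = 0 and Σₗ aₗ[2]bₗ[1]cₗ[2] = (3)·(1)·(-2) + (-3)·(-2)·(1) = 0; checking all 12 entries, every one matches. The claim holds.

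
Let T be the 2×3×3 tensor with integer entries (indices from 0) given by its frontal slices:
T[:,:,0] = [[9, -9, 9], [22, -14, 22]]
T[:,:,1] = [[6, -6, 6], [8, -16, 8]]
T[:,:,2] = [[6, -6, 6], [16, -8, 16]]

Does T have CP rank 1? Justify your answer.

No

The mode-1 unfolding of T (rows indexed by i, columns by (j,k) = (0,0), (0,1), (0,2), (1,0), (1,1), (1,2), (2,0), (2,1), (2,2)) is [[9, 6, 6, -9, -6, -6, 9, 6, 6], [22, 8, 16, -14, -16, -8, 22, 8, 16]].
There the 2×2 minor on rows i ∈ {0, 1}, columns (j,k) ∈ {(0,0), (0,1)} is det [[9, 6], [22, 8]] = -60 ≠ 0, so this unfolding has rank ≥ 2; CP rank is at least every unfolding rank, so rank(T) ≥ 2.
In particular rank(T) ≥ 2 > 1, so T is not rank-1.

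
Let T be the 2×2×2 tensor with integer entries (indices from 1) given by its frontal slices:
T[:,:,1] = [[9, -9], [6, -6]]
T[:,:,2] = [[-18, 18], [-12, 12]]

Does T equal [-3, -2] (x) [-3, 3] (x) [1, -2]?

Reconstruct entrywise from the claimed factors. For example, T[2,2,2] = 12 and Σₗ aₗ[2]bₗ[2]cₗ[2] = (-2)·(3)·(-2) = 12; checking all 8 entries, every one matches. The claim holds.

Yes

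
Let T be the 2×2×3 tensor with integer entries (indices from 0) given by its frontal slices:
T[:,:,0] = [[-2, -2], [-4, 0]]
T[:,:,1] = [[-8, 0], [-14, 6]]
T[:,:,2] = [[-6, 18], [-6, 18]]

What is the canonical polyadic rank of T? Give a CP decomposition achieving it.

rank(T) = 2

Lower bound: in the mode-3 unfolding of T (rows indexed by k, columns by (i,j)) the 2×2 minor on rows k ∈ {0, 1}, columns (i,j) ∈ {(0,0), (0,1)} is det [[-2, -2], [-8, 0]] = -16 ≠ 0, so that unfolding has rank ≥ 2 and hence rank(T) ≥ 2 (CP rank is at least every unfolding rank, though it can be larger).
Upper bound: with S_k = T[:,:,k], the two rank-1 terms a₁b₁ᵀ, a₂b₂ᵀ are the rank-1 members of the pencil x·S₀ + y·S₁.
det(x·S₀ + y·S₁) is −8·x² − 40·xy − 48·y² = (-8)·(x + 3·y)(x + 2·y), vanishing at (x:y) = (3:-1) and (2:-1).
M₁ = 3·S₀ − S₁ = [[2, -6], [2, -6]] = 2·[1, 1][1, -3]ᵀ and M₂ = 2·S₀ − S₁ = [[4, -4], [6, -6]] = 2·[2, 3][1, -1]ᵀ, so take a₁ = [1, 1], b₁ = [1, -3], a₂ = [2, 3], b₂ = [1, -1].
Each slice is an integer combination of E₁ = a₁b₁ᵀ and E₂ = a₂b₂ᵀ: S₀ = 2·E₁ − 2·E₂, S₁ = 4·E₁ − 6·E₂, S₂ = −6·E₁; reading off coefficients, c₁ = [2, 4, -6] and c₂ = [-2, -6, 0].
Hence T = [1, 1] (x) [1, -3] (x) [2, 4, -6] + [2, 3] (x) [1, -1] (x) [-2, -6, 0], so rank(T) ≤ 2.
These bounds meet, so rank(T) = 2.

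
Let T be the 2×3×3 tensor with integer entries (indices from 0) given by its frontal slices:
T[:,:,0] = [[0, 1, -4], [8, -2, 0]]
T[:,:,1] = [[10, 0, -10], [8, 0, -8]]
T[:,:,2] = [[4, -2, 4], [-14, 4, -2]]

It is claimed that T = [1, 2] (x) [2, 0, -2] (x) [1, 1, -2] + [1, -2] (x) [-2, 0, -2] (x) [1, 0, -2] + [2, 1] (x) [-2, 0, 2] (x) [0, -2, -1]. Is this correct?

No

Reconstruct entry (0,1,0) from the claimed factors: Σₗ aₗ[0]bₗ[1]cₗ[0] = (1)·(0)·(1) + (1)·(0)·(1) + (2)·(0)·(0) = 0, but T[0,1,0] = 1. The claim is false.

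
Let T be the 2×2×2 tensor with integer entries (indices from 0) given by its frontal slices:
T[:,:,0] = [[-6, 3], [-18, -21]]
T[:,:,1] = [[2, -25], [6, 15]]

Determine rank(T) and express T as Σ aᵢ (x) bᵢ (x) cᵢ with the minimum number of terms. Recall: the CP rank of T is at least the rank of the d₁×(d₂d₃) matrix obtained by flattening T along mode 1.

rank(T) = 2

Lower bound: in the mode-1 unfolding of T (rows indexed by i, columns by (j,k)) the 2×2 minor on rows i ∈ {0, 1}, columns (j,k) ∈ {(0,0), (1,0)} is det [[-6, 3], [-18, -21]] = 180 ≠ 0, so that unfolding has rank ≥ 2 and hence rank(T) ≥ 2 (CP rank is at least every unfolding rank, though it can be larger).
Upper bound: with S_k = T[:,:,k], the two rank-1 terms a₁b₁ᵀ, a₂b₂ᵀ are the rank-1 members of the pencil x·S₀ + y·S₁.
det(x·S₀ + y·S₁) is 180·x² − 600·xy + 180·y² = 60·(x − 3·y)(3·x − y), vanishing at (x:y) = (3:1) and (1:3).
M₁ = 3·S₀ + S₁ = [[-16, -16], [-48, -48]] = (-16)·[1, 3][1, 1]ᵀ and M₂ = S₀ + 3·S₁ = [[0, -72], [0, 24]] = (-24)·[3, -1][0, 1]ᵀ, so take a₁ = [1, 3], b₁ = [1, 1], a₂ = [3, -1], b₂ = [0, 1].
Each slice is an integer combination of E₁ = a₁b₁ᵀ and E₂ = a₂b₂ᵀ: S₀ = −6·E₁ + 3·E₂, S₁ = 2·E₁ − 9·E₂; reading off coefficients, c₁ = [-6, 2] and c₂ = [3, -9].
Hence T = [1, 3] (x) [1, 1] (x) [-6, 2] + [3, -1] (x) [0, 1] (x) [3, -9], so rank(T) ≤ 2.
These bounds meet, so rank(T) = 2.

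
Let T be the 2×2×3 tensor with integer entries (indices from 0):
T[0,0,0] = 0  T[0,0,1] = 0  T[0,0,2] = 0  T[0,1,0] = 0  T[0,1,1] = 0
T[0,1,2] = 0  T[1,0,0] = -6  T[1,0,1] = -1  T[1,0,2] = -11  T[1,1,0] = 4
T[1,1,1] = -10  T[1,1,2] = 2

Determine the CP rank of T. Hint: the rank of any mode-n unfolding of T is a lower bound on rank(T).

2

Lower bound: the mode-3 unfolding of T (rows indexed by k, columns by (i,j) = (0,0), (0,1), (1,0), (1,1)) is [[0, 0, -6, 4], [0, 0, -1, -10], [0, 0, -11, 2]].
There the 2×2 minor on rows k ∈ {0, 1}, columns (i,j) ∈ {(1,0), (1,1)} is det [[-6, 4], [-1, -10]] = 64 ≠ 0, so this unfolding has rank ≥ 2; CP rank is at least every unfolding rank, so rank(T) ≥ 2. (Unfolding ranks only ever bound the CP rank from below — rank(T) can be strictly larger than all of them — so the matching upper bound has to come from an explicit 2-term decomposition.)
Upper bound — finding two terms. Every mode-1 slice of T is a multiple of one matrix: T[i,:,:] = a[i]·M with a = [0, 1] and M = [[-6, -1, -11], [4, -10, 2]] (rows indexed by j, columns by k). So it suffices to write M as a sum of two rank-1 matrices.
Splitting M by its rows (j = 0, 1), M = [1, 0][-6, -1, -11]ᵀ + [0, 1][4, -10, 2]ᵀ.
Hence T = [0, 1] ⊗ [1, 0] ⊗ [-6, -1, -11] + [0, 1] ⊗ [0, 1] ⊗ [4, -10, 2], so rank(T) ≤ 2.
These bounds meet, so rank(T) = 2.
Check entry T[0,1,0] = 0: (0)·(0)·(-6) + (0)·(1)·(4) = 0.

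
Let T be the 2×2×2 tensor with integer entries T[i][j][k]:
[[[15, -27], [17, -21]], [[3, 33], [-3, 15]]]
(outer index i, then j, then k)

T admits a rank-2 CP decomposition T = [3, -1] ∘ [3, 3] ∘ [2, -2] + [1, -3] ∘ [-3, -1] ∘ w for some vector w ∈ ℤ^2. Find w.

w = [1, 3]

Subtract the known terms from T to get the rank-1 residual R = [1, -3] ∘ [-3, -1] ∘ w, so R[i,j,k] = a[i]·b[j]·w[k]. Pick indices with nonzero a[0]·b[0] = (1)·(-3) = -3. Only the fibre through (0,0,·) is needed: R[0,0,:] = T[0,0,:] − Σₗ aₗ[0]bₗ[0]cₗ = [15, -27] − (3)·(3)·[2, -2] = [-3, -9]. Then w[k] = R[0,0,k] / -3 for each k, giving w = [-3, -9] / -3 = [1, 3].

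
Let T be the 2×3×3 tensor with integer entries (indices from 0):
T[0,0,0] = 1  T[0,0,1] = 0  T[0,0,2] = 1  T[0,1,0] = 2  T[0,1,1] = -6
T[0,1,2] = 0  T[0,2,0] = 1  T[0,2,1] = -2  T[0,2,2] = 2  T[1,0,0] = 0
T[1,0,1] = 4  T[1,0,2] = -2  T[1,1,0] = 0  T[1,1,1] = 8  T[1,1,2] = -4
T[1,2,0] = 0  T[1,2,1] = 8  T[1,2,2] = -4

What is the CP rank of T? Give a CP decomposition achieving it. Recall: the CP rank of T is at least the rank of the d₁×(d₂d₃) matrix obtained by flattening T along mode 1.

Lower bound: the mode-2 unfolding of T (rows indexed by j, columns by (i,k) = (0,0), (0,1), (0,2), (1,0), (1,1), (1,2)) is [[1, 0, 1, 0, 4, -2], [2, -6, 0, 0, 8, -4], [1, -2, 2, 0, 8, -4]].
There the 3×3 minor on rows j ∈ {0, 1, 2}, columns (i,k) ∈ {(0,0), (0,1), (0,2)} is det [[1, 0, 1], [2, -6, 0], [1, -2, 2]] = -10 ≠ 0, so this unfolding has rank ≥ 3; CP rank is at least every unfolding rank, so rank(T) ≥ 3. (Flattening ranks never certify an upper bound on CP rank; for that we must actually write T with 3 rank-1 terms.)
Upper bound: T is a sum of 3 rank-1 terms, T = (1, -2) ∘ (1, 2, 2) ∘ (0, -2, 1) + (1, 0) ∘ (0, 1, 0) ∘ (2, -2, -2) + (1, 0) ∘ (1, 0, 1) ∘ (1, 2, 0) (written with every a and b primitive with positive leading entry and the scale carried by c; CP decompositions are not unique, and this one is verified by expanding entrywise), so rank(T) ≤ 3.
These bounds meet, so rank(T) = 3.

rank(T) = 3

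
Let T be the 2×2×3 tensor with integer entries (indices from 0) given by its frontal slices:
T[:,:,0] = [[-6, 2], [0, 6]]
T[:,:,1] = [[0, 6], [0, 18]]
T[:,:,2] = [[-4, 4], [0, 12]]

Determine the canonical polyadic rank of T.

2

Lower bound: the mode-2 unfolding of T (rows indexed by j, columns by (i,k) = (0,0), (0,1), (0,2), (1,0), (1,1), (1,2)) is [[-6, 0, -4, 0, 0, 0], [2, 6, 4, 6, 18, 12]].
There the 2×2 minor on rows j ∈ {0, 1}, columns (i,k) ∈ {(0,0), (0,1)} is det [[-6, 0], [2, 6]] = -36 ≠ 0, so this unfolding has rank ≥ 2; CP rank is at least every unfolding rank, so rank(T) ≥ 2. (Unfolding ranks only ever bound the CP rank from below — rank(T) can be strictly larger than all of them — so the matching upper bound has to come from an explicit 2-term decomposition.)
Upper bound — finding two terms. Write S_k = T[:,:,k] for the frontal slices: S₀ = [[-6, 2], [0, 6]], S₁ = [[0, 6], [0, 18]], S₂ = [[-4, 4], [0, 12]].
If T = a₁ ⊗ b₁ ⊗ c₁ + a₂ ⊗ b₂ ⊗ c₂ then each S_k = c₁[k]·a₁b₁ᵀ + c₂[k]·a₂b₂ᵀ. S₀ and S₁ are linearly independent, so a₁b₁ᵀ and a₂b₂ᵀ must span the same plane of matrices: they are the rank-1 matrices of the form x·S₀ + y·S₁.
det(x·S₀ + y·S₁) is −36·x² − 108·xy = (-36)·(x + 3·y)(x), vanishing at (x:y) = (3:-1) and (0:1).
M₁ = 3·S₀ − S₁ = [[-18, 0], [0, 0]] = (-18)·[1, 0][1, 0]ᵀ and M₂ = S₁ = [[0, 6], [0, 18]] = 6·[1, 3][0, 1]ᵀ, so take a₁ = [1, 0], b₁ = [1, 0], a₂ = [1, 3], b₂ = [0, 1].
Each slice is an integer combination of E₁ = a₁b₁ᵀ and E₂ = a₂b₂ᵀ: S₀ = −6·E₁ + 2·E₂, S₁ = 6·E₂, S₂ = −4·E₁ + 4·E₂; reading off coefficients, c₁ = [-6, 0, -4] and c₂ = [2, 6, 4].
Hence T = [1, 0] ⊗ [1, 0] ⊗ [-6, 0, -4] + [1, 3] ⊗ [0, 1] ⊗ [2, 6, 4], so rank(T) ≤ 2.
These bounds meet, so rank(T) = 2.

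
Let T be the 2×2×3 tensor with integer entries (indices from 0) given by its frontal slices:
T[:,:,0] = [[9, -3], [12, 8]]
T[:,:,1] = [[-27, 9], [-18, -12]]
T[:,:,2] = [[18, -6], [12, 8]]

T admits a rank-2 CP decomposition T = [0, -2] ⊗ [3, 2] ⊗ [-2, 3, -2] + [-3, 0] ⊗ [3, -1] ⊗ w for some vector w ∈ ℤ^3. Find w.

Subtract the known terms from T to get the rank-1 residual R = [-3, 0] ⊗ [3, -1] ⊗ w, so R[i,j,k] = a[i]·b[j]·w[k]. Pick indices with nonzero a[0]·b[0] = (-3)·(3) = -9. Only the fibre through (0,0,·) is needed: R[0,0,:] = T[0,0,:] − Σₗ aₗ[0]bₗ[0]cₗ = [9, -27, 18] − (0)·(3)·[-2, 3, -2] = [9, -27, 18]. Then w[k] = R[0,0,k] / -9 for each k, giving w = [9, -27, 18] / -9 = [-1, 3, -2].

w = [-1, 3, -2]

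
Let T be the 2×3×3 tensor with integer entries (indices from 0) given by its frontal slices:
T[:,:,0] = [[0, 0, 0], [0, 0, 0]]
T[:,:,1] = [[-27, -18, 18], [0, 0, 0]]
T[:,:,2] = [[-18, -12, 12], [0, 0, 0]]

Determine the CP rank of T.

Lower bound: T ≠ 0 (e.g. T[0,0,1] = -27), so rank(T) ≥ 1.
Upper bound: if T = a ⊗ b ⊗ c then every fibre of T is a multiple of the corresponding factor, so read the factors off the fibres through the nonzero entry T[0,0,1] = -27.
The mode-1 fibre T[:,0,1] = [-27, 0] gives a = (1, 0) (primitive direction); the mode-2 fibre T[0,:,1] = [-27, -18, 18] gives b = (3, 2, -2); then c[k] = T[0,0,k] / (a[0]·b[0]) = [0, -27, -18] / 3 = (0, -9, -6).
Expanding (1, 0) ⊗ (3, 2, -2) ⊗ (0, -9, -6) reproduces all 18 entries of T, so T = (1, 0) ⊗ (3, 2, -2) ⊗ (0, -9, -6) and rank(T) ≤ 1.
These bounds meet, so rank(T) = 1.

1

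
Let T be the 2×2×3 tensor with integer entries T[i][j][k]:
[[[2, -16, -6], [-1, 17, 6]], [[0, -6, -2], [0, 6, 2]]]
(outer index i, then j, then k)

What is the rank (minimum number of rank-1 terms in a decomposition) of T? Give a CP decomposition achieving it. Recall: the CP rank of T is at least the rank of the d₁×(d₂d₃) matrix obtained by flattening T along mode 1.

Lower bound: in the mode-1 unfolding of T (rows indexed by i, columns by (j,k)) the 2×2 minor on rows i ∈ {0, 1}, columns (j,k) ∈ {(0,0), (0,1)} is det [[2, -16], [0, -6]] = -12 ≠ 0, so that unfolding has rank ≥ 2 and hence rank(T) ≥ 2 (CP rank is at least every unfolding rank, though it can be larger).
Upper bound: with S_k = T[:,:,k], the two rank-1 terms a₁b₁ᵀ, a₂b₂ᵀ are the rank-1 members of the pencil x·S₀ + y·S₁.
det(x·S₀ + y·S₁) is 6·xy + 6·y² = 6·(y)(x + y), vanishing at (x:y) = (1:0) and (1:-1).
M₁ = S₀ = [[2, -1], [0, 0]] = [1, 0][2, -1]ᵀ and M₂ = S₀ − S₁ = [[18, -18], [6, -6]] = 6·[3, 1][1, -1]ᵀ, so take a₁ = [1, 0], b₁ = [2, -1], a₂ = [3, 1], b₂ = [1, -1].
Each slice is an integer combination of E₁ = a₁b₁ᵀ and E₂ = a₂b₂ᵀ: S₀ = E₁, S₁ = E₁ − 6·E₂, S₂ = −2·E₂; reading off coefficients, c₁ = [1, 1, 0] and c₂ = [0, -6, -2].
Hence T = [1, 0] ⊗ [2, -1] ⊗ [1, 1, 0] + [3, 1] ⊗ [1, -1] ⊗ [0, -6, -2], so rank(T) ≤ 2.
These bounds meet, so rank(T) = 2.

rank(T) = 2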